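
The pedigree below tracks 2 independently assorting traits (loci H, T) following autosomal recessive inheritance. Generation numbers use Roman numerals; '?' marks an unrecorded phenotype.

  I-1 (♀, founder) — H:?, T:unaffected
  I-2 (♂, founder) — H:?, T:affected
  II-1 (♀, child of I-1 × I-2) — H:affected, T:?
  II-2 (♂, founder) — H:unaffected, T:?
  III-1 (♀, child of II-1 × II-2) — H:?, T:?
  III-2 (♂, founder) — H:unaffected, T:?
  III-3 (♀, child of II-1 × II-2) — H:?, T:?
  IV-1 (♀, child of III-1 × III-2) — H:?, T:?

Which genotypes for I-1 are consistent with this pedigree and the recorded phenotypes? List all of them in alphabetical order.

H/I-1 ? ·: Hh|hh
H/I-2 ? ·: Hh|hh
H/II-1 aff I-1×I-2: hh
H/II-2 un ·: HH|Hh
H/III-1 ? II-1×II-2: Hh|hh
H/III-2 un ·: HH|Hh
H/III-3 ? II-1×II-2: Hh|hh
H/IV-1 ? III-1×III-2: HH|Hh|hh
⇒ H over [I-1,I-2,II-1,II-2,III-1,III-2,III-3,IV-1]: 84 consistent
T/I-1 un ·: TT|Tt
T/I-2 aff ·: tt
T/II-1 ? I-1×I-2: Tt|tt
T/II-2 ? ·: TT|Tt|tt
T/III-1 ? II-1×II-2: TT|Tt|tt
T/III-2 ? ·: TT|Tt|tt
T/III-3 ? II-1×II-2: TT|Tt|tt
T/IV-1 ? III-1×III-2: TT|Tt|tt
⇒ T over [I-1,I-2,II-1,II-2,III-1,III-2,III-3,IV-1]: 211 consistent

I-1 ∈ {Hh TT, Hh Tt, hh TT, hh Tt}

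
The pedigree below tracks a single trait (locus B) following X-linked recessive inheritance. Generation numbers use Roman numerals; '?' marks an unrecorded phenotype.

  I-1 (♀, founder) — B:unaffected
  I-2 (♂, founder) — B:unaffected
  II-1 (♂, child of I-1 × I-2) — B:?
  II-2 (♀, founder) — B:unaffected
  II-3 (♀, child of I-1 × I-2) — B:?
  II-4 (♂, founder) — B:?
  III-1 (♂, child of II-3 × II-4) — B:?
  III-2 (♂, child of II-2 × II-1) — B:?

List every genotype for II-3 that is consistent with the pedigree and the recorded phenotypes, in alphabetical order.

II-3 ∈ {X^BX^B, X^BX^b}

B/I-1 un ·: X^BX^B|X^BX^b
B/I-2 un ·: X^BY
B/II-1 ? I-1×I-2: X^BY|X^bY
B/II-2 un ·: X^BX^B|X^BX^b
B/II-3 ? I-1×I-2: X^BX^B|X^BX^b
B/II-4 ? ·: X^BY|X^bY
B/III-1 ? II-3×II-4: X^BY|X^bY
B/III-2 ? II-2×II-1: X^BY|X^bY
⇒ B over [I-1,I-2,II-1,II-2,II-3,II-4,III-1,III-2]: 42 consistent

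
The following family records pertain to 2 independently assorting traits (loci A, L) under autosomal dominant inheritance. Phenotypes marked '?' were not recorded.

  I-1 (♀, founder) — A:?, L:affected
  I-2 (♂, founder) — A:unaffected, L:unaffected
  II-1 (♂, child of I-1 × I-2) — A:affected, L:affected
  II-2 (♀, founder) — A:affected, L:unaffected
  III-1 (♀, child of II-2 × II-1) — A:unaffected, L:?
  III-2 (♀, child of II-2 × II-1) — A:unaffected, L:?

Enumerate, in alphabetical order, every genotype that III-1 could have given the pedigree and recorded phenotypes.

III-1 ∈ {aa Ll, aa ll}

A/I-1 ? ·: Aa|AA
A/I-2 un ·: aa
A/II-1 aff I-1×I-2: Aa
A/II-2 aff ·: Aa
A/III-1 un II-2×II-1: aa
A/III-2 un II-2×II-1: aa
⇒ A over [I-1,I-2,II-1,II-2,III-1,III-2]: 2 consistent
L/I-1 aff ·: Ll|LL
L/I-2 un ·: ll
L/II-1 aff I-1×I-2: Ll
L/II-2 un ·: ll
L/III-1 ? II-2×II-1: ll|Ll
L/III-2 ? II-2×II-1: ll|Ll
⇒ L over [I-1,I-2,II-1,II-2,III-1,III-2]: 8 consistent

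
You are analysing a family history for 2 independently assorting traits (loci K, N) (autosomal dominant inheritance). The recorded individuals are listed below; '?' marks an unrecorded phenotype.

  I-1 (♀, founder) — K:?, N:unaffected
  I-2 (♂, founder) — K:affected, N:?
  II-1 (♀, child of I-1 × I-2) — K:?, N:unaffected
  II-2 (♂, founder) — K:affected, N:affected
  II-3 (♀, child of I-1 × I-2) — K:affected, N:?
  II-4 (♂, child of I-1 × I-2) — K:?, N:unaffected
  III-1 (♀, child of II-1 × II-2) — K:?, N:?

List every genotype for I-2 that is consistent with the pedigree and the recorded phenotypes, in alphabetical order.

I-2 ∈ {KK Nn, KK nn, Kk Nn, Kk nn}

K/I-1 ? ·: kk|Kk|KK
K/I-2 aff ·: Kk|KK
K/II-1 ? I-1×I-2: kk|Kk|KK
K/II-2 aff ·: Kk|KK
K/II-3 aff I-1×I-2: Kk|KK
K/II-4 ? I-1×I-2: kk|Kk|KK
K/III-1 ? II-1×II-2: kk|Kk|KK
⇒ K over [I-1,I-2,II-1,II-2,II-3,II-4,III-1]: 154 consistent
N/I-1 un ·: nn
N/I-2 ? ·: nn|Nn
N/II-1 un I-1×I-2: nn
N/II-2 aff ·: Nn|NN
N/II-3 ? I-1×I-2: nn|Nn
N/II-4 un I-1×I-2: nn
N/III-1 ? II-1×II-2: nn|Nn
⇒ N over [I-1,I-2,II-1,II-2,II-3,II-4,III-1]: 9 consistent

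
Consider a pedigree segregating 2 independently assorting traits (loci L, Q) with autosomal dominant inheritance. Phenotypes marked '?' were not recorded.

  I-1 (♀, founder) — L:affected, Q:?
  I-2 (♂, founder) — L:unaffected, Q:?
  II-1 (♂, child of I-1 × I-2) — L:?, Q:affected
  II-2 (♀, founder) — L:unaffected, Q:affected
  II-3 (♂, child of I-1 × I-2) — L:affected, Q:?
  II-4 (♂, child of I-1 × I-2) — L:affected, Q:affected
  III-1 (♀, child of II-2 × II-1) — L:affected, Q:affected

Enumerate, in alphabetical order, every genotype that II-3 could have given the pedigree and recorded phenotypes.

L/I-1 aff ·: Ll|LL
L/I-2 un ·: ll
L/II-1 ? I-1×I-2: Ll
L/II-2 un ·: ll
L/II-3 aff I-1×I-2: Ll
L/II-4 aff I-1×I-2: Ll
L/III-1 aff II-2×II-1: Ll
⇒ L over [I-1,I-2,II-1,II-2,II-3,II-4,III-1]: 2 consistent
Q/I-1 ? ·: qq|Qq|QQ
Q/I-2 ? ·: qq|Qq|QQ
Q/II-1 aff I-1×I-2: Qq|QQ
Q/II-2 aff ·: Qq|QQ
Q/II-3 ? I-1×I-2: qq|Qq|QQ
Q/II-4 aff I-1×I-2: Qq|QQ
Q/III-1 aff II-2×II-1: Qq|QQ
⇒ Q over [I-1,I-2,II-1,II-2,II-3,II-4,III-1]: 125 consistent

II-3 ∈ {Ll QQ, Ll Qq, Ll qq}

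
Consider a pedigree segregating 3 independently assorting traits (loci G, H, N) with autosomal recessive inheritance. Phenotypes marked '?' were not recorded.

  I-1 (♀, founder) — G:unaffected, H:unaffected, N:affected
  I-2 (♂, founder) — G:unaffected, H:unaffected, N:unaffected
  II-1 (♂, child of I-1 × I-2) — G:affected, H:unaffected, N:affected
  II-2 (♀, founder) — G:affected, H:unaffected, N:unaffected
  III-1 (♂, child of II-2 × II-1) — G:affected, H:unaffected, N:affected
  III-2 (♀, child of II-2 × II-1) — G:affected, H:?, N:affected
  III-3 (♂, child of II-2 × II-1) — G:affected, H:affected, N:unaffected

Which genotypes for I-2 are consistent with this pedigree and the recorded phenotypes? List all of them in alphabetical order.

I-2 ∈ {Gg HH Nn, Gg Hh Nn}

G/I-1 un ·: Gg
G/I-2 un ·: Gg
G/II-1 aff I-1×I-2: gg
G/II-2 aff ·: gg
G/III-1 aff II-2×II-1: gg
G/III-2 aff II-2×II-1: gg
G/III-3 aff II-2×II-1: gg
⇒ G over [I-1,I-2,II-1,II-2,III-1,III-2,III-3]: 1 consistent
H/I-1 un ·: HH|Hh
H/I-2 un ·: HH|Hh
H/II-1 un I-1×I-2: Hh
H/II-2 un ·: Hh
H/III-1 un II-2×II-1: HH|Hh
H/III-2 ? II-2×II-1: HH|Hh|hh
H/III-3 aff II-2×II-1: hh
⇒ H over [I-1,I-2,II-1,II-2,III-1,III-2,III-3]: 18 consistent
N/I-1 aff ·: nn
N/I-2 un ·: Nn
N/II-1 aff I-1×I-2: nn
N/II-2 un ·: Nn
N/III-1 aff II-2×II-1: nn
N/III-2 aff II-2×II-1: nn
N/III-3 un II-2×II-1: Nn
⇒ N over [I-1,I-2,II-1,II-2,III-1,III-2,III-3]: 1 consistent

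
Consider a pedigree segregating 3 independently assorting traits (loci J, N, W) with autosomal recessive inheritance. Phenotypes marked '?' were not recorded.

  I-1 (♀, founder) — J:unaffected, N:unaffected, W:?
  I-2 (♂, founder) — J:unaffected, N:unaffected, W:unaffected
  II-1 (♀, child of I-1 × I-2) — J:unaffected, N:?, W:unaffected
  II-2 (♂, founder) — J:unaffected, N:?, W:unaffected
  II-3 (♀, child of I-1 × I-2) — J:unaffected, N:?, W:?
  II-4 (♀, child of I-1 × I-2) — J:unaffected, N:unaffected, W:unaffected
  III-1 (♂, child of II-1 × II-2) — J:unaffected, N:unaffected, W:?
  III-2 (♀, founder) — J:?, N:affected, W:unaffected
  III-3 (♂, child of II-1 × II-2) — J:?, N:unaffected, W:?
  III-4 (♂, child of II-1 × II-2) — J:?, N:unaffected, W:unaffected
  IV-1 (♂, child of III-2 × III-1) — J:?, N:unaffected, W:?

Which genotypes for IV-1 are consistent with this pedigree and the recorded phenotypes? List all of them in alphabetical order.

J/I-1 un ·: JJ|Jj
J/I-2 un ·: JJ|Jj
J/II-1 un I-1×I-2: JJ|Jj
J/II-2 un ·: JJ|Jj
J/II-3 un I-1×I-2: JJ|Jj
J/II-4 un I-1×I-2: JJ|Jj
J/III-1 un II-1×II-2: JJ|Jj
J/III-2 ? ·: JJ|Jj|jj
J/III-3 ? II-1×II-2: JJ|Jj|jj
J/III-4 ? II-1×II-2: JJ|Jj|jj
J/IV-1 ? III-2×III-1: JJ|Jj|jj
⇒ J over [I-1,I-2,II-1,II-2,II-3,II-4,III-1,III-2,III-3,III-4,IV-1]: 2340 consistent
N/I-1 un ·: NN|Nn
N/I-2 un ·: NN|Nn
N/II-1 ? I-1×I-2: NN|Nn|nn
N/II-2 ? ·: NN|Nn|nn
N/II-3 ? I-1×I-2: NN|Nn|nn
N/II-4 un I-1×I-2: NN|Nn
N/III-1 un II-1×II-2: NN|Nn
N/III-2 aff ·: nn
N/III-3 un II-1×II-2: NN|Nn
N/III-4 un II-1×II-2: NN|Nn
N/IV-1 un III-2×III-1: Nn
⇒ N over [I-1,I-2,II-1,II-2,II-3,II-4,III-1,III-2,III-3,III-4,IV-1]: 400 consistent
W/I-1 ? ·: WW|Ww|ww
W/I-2 un ·: WW|Ww
W/II-1 un I-1×I-2: WW|Ww
W/II-2 un ·: WW|Ww
W/II-3 ? I-1×I-2: WW|Ww|ww
W/II-4 un I-1×I-2: WW|Ww
W/III-1 ? II-1×II-2: WW|Ww|ww
W/III-2 un ·: WW|Ww
W/III-3 ? II-1×II-2: WW|Ww|ww
W/III-4 un II-1×II-2: WW|Ww
W/IV-1 ? III-2×III-1: WW|Ww|ww
⇒ W over [I-1,I-2,II-1,II-2,II-3,II-4,III-1,III-2,III-3,III-4,IV-1]: 2191 consistent

IV-1 ∈ {JJ Nn WW, JJ Nn Ww, JJ Nn ww, Jj Nn WW, Jj Nn Ww, Jj Nn ww, jj Nn WW, jj Nn Ww, jj Nn ww}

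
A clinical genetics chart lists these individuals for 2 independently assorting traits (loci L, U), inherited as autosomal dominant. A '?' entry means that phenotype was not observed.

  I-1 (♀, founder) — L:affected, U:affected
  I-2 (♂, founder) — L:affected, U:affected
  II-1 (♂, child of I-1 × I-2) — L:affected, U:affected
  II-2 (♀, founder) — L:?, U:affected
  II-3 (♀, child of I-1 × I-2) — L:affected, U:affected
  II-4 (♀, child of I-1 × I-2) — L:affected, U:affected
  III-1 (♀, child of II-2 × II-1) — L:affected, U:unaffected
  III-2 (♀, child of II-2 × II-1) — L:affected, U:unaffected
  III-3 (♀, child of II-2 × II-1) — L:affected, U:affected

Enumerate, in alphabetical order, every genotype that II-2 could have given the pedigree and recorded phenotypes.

L/I-1 aff ·: Ll|LL
L/I-2 aff ·: Ll|LL
L/II-1 aff I-1×I-2: Ll|LL
L/II-2 ? ·: ll|Ll|LL
L/II-3 aff I-1×I-2: Ll|LL
L/II-4 aff I-1×I-2: Ll|LL
L/III-1 aff II-2×II-1: Ll|LL
L/III-2 aff II-2×II-1: Ll|LL
L/III-3 aff II-2×II-1: Ll|LL
⇒ L over [I-1,I-2,II-1,II-2,II-3,II-4,III-1,III-2,III-3]: 334 consistent
U/I-1 aff ·: Uu|UU
U/I-2 aff ·: Uu|UU
U/II-1 aff I-1×I-2: Uu
U/II-2 aff ·: Uu
U/II-3 aff I-1×I-2: Uu|UU
U/II-4 aff I-1×I-2: Uu|UU
U/III-1 un II-2×II-1: uu
U/III-2 un II-2×II-1: uu
U/III-3 aff II-2×II-1: Uu|UU
⇒ U over [I-1,I-2,II-1,II-2,II-3,II-4,III-1,III-2,III-3]: 24 consistent

II-2 ∈ {LL Uu, Ll Uu, ll Uu}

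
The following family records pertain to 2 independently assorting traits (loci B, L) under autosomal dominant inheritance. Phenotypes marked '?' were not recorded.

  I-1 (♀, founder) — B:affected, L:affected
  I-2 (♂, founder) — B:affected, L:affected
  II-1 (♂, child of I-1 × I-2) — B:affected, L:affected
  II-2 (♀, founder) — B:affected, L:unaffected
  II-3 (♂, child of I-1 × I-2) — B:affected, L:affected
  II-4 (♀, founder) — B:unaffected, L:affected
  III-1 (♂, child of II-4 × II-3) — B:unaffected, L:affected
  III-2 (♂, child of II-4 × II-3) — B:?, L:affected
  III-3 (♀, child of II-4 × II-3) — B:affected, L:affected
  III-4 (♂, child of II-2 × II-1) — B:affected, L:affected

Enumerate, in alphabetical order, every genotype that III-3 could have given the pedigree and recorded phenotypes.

III-3 ∈ {Bb LL, Bb Ll}

B/I-1 aff ·: Bb|BB
B/I-2 aff ·: Bb|BB
B/II-1 aff I-1×I-2: Bb|BB
B/II-2 aff ·: Bb|BB
B/II-3 aff I-1×I-2: Bb
B/II-4 un ·: bb
B/III-1 un II-4×II-3: bb
B/III-2 ? II-4×II-3: bb|Bb
B/III-3 aff II-4×II-3: Bb
B/III-4 aff II-2×II-1: Bb|BB
⇒ B over [I-1,I-2,II-1,II-2,II-3,II-4,III-1,III-2,III-3,III-4]: 42 consistent
L/I-1 aff ·: Ll|LL
L/I-2 aff ·: Ll|LL
L/II-1 aff I-1×I-2: Ll|LL
L/II-2 un ·: ll
L/II-3 aff I-1×I-2: Ll|LL
L/II-4 aff ·: Ll|LL
L/III-1 aff II-4×II-3: Ll|LL
L/III-2 aff II-4×II-3: Ll|LL
L/III-3 aff II-4×II-3: Ll|LL
L/III-4 aff II-2×II-1: Ll
⇒ L over [I-1,I-2,II-1,II-2,II-3,II-4,III-1,III-2,III-3,III-4]: 159 consistent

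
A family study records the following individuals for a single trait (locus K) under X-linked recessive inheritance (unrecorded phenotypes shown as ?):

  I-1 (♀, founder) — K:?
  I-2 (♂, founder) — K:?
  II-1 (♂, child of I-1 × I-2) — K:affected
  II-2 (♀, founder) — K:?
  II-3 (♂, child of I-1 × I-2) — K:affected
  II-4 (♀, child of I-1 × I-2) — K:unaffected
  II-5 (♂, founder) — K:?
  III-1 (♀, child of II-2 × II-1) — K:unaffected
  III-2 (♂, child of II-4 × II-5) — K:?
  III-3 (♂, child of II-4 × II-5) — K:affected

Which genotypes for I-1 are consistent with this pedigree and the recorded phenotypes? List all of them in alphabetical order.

I-1 ∈ {X^KX^k, X^kX^k}

K/I-1 ? ·: X^KX^k|X^kX^k
K/I-2 ? ·: X^KY|X^kY
K/II-1 aff I-1×I-2: X^kY
K/II-2 ? ·: X^KX^K|X^KX^k
K/II-3 aff I-1×I-2: X^kY
K/II-4 un I-1×I-2: X^KX^k
K/II-5 ? ·: X^KY|X^kY
K/III-1 un II-2×II-1: X^KX^k
K/III-2 ? II-4×II-5: X^KY|X^kY
K/III-3 aff II-4×II-5: X^kY
⇒ K over [I-1,I-2,II-1,II-2,II-3,II-4,II-5,III-1,III-2,III-3]: 24 consistent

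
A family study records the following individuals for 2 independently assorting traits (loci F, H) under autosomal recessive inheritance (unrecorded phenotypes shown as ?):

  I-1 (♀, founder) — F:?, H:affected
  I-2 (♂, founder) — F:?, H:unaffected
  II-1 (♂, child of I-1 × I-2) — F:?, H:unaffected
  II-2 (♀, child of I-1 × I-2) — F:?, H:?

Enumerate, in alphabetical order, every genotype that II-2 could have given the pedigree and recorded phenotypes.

F/I-1 ? ·: FF|Ff|ff
F/I-2 ? ·: FF|Ff|ff
F/II-1 ? I-1×I-2: FF|Ff|ff
F/II-2 ? I-1×I-2: FF|Ff|ff
⇒ F over [I-1,I-2,II-1,II-2]: 29 consistent
H/I-1 aff ·: hh
H/I-2 un ·: HH|Hh
H/II-1 un I-1×I-2: Hh
H/II-2 ? I-1×I-2: Hh|hh
⇒ H over [I-1,I-2,II-1,II-2]: 3 consistent

II-2 ∈ {FF Hh, FF hh, Ff Hh, Ff hh, ff Hh, ff hh}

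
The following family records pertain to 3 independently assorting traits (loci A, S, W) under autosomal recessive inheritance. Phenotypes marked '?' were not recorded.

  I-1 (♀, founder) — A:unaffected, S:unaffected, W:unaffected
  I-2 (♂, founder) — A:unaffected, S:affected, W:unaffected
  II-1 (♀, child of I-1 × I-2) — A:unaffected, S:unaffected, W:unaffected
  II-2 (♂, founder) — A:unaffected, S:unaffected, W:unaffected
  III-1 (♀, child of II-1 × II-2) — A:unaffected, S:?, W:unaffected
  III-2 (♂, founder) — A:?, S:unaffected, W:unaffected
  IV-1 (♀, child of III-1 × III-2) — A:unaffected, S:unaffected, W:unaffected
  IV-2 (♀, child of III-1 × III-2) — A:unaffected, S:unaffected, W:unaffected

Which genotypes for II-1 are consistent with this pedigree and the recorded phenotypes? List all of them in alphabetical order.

II-1 ∈ {AA Ss WW, AA Ss Ww, Aa Ss WW, Aa Ss Ww}

A/I-1 un ·: AA|Aa
A/I-2 un ·: AA|Aa
A/II-1 un I-1×I-2: AA|Aa
A/II-2 un ·: AA|Aa
A/III-1 un II-1×II-2: AA|Aa
A/III-2 ? ·: AA|Aa|aa
A/IV-1 un III-1×III-2: AA|Aa
A/IV-2 un III-1×III-2: AA|Aa
⇒ A over [I-1,I-2,II-1,II-2,III-1,III-2,IV-1,IV-2]: 174 consistent
S/I-1 un ·: SS|Ss
S/I-2 aff ·: ss
S/II-1 un I-1×I-2: Ss
S/II-2 un ·: SS|Ss
S/III-1 ? II-1×II-2: SS|Ss|ss
S/III-2 un ·: SS|Ss
S/IV-1 un III-1×III-2: SS|Ss
S/IV-2 un III-1×III-2: SS|Ss
⇒ S over [I-1,I-2,II-1,II-2,III-1,III-2,IV-1,IV-2]: 56 consistent
W/I-1 un ·: WW|Ww
W/I-2 un ·: WW|Ww
W/II-1 un I-1×I-2: WW|Ww
W/II-2 un ·: WW|Ww
W/III-1 un II-1×II-2: WW|Ww
W/III-2 un ·: WW|Ww
W/IV-1 un III-1×III-2: WW|Ww
W/IV-2 un III-1×III-2: WW|Ww
⇒ W over [I-1,I-2,II-1,II-2,III-1,III-2,IV-1,IV-2]: 150 consistent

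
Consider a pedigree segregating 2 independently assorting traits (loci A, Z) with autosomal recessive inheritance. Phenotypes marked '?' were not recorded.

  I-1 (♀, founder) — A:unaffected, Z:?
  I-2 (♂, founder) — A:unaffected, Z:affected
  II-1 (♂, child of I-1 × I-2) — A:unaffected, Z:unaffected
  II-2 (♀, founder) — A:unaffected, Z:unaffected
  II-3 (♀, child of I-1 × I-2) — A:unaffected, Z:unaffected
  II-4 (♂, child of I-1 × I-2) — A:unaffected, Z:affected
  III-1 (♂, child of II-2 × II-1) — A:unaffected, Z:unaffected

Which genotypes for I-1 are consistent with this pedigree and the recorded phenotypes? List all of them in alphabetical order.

A/I-1 un ·: AA|Aa
A/I-2 un ·: AA|Aa
A/II-1 un I-1×I-2: AA|Aa
A/II-2 un ·: AA|Aa
A/II-3 un I-1×I-2: AA|Aa
A/II-4 un I-1×I-2: AA|Aa
A/III-1 un II-2×II-1: AA|Aa
⇒ A over [I-1,I-2,II-1,II-2,II-3,II-4,III-1]: 87 consistent
Z/I-1 ? ·: Zz
Z/I-2 aff ·: zz
Z/II-1 un I-1×I-2: Zz
Z/II-2 un ·: ZZ|Zz
Z/II-3 un I-1×I-2: Zz
Z/II-4 aff I-1×I-2: zz
Z/III-1 un II-2×II-1: ZZ|Zz
⇒ Z over [I-1,I-2,II-1,II-2,II-3,II-4,III-1]: 4 consistent

I-1 ∈ {AA Zz, Aa Zz}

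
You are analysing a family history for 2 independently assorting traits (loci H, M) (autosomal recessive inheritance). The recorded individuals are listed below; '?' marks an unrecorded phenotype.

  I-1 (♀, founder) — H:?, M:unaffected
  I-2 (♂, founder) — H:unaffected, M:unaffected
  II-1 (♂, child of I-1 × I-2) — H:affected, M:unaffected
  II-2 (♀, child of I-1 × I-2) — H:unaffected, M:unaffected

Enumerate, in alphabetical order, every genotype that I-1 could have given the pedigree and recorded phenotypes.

I-1 ∈ {Hh MM, Hh Mm, hh MM, hh Mm}

H/I-1 ? ·: Hh|hh
H/I-2 un ·: Hh
H/II-1 aff I-1×I-2: hh
H/II-2 un I-1×I-2: HH|Hh
⇒ H over [I-1,I-2,II-1,II-2]: 3 consistent
M/I-1 un ·: MM|Mm
M/I-2 un ·: MM|Mm
M/II-1 un I-1×I-2: MM|Mm
M/II-2 un I-1×I-2: MM|Mm
⇒ M over [I-1,I-2,II-1,II-2]: 13 consistent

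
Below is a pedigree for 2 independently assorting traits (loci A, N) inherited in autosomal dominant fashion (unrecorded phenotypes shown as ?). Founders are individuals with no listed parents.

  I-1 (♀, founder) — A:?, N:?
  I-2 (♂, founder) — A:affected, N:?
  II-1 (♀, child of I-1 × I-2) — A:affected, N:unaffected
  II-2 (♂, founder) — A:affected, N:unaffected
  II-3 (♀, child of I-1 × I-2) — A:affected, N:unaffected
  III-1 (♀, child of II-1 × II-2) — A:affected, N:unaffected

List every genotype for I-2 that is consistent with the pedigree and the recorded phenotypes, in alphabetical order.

I-2 ∈ {AA Nn, AA nn, Aa Nn, Aa nn}

A/I-1 ? ·: aa|Aa|AA
A/I-2 aff ·: Aa|AA
A/II-1 aff I-1×I-2: Aa|AA
A/II-2 aff ·: Aa|AA
A/II-3 aff I-1×I-2: Aa|AA
A/III-1 aff II-1×II-2: Aa|AA
⇒ A over [I-1,I-2,II-1,II-2,II-3,III-1]: 53 consistent
N/I-1 ? ·: nn|Nn
N/I-2 ? ·: nn|Nn
N/II-1 un I-1×I-2: nn
N/II-2 un ·: nn
N/II-3 un I-1×I-2: nn
N/III-1 un II-1×II-2: nn
⇒ N over [I-1,I-2,II-1,II-2,II-3,III-1]: 4 consistent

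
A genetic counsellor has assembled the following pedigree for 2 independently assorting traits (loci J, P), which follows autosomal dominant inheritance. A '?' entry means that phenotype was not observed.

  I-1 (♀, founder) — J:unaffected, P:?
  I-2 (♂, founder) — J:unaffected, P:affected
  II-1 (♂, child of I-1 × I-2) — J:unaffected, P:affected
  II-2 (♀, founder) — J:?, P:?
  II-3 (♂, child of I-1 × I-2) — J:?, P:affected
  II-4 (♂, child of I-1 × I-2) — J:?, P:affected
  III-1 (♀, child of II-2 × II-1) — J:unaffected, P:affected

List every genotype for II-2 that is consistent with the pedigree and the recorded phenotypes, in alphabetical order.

J/I-1 un ·: jj
J/I-2 un ·: jj
J/II-1 un I-1×I-2: jj
J/II-2 ? ·: jj|Jj
J/II-3 ? I-1×I-2: jj
J/II-4 ? I-1×I-2: jj
J/III-1 un II-2×II-1: jj
⇒ J over [I-1,I-2,II-1,II-2,II-3,II-4,III-1]: 2 consistent
P/I-1 ? ·: pp|Pp|PP
P/I-2 aff ·: Pp|PP
P/II-1 aff I-1×I-2: Pp|PP
P/II-2 ? ·: pp|Pp|PP
P/II-3 aff I-1×I-2: Pp|PP
P/II-4 aff I-1×I-2: Pp|PP
P/III-1 aff II-2×II-1: Pp|PP
⇒ P over [I-1,I-2,II-1,II-2,II-3,II-4,III-1]: 122 consistent

II-2 ∈ {Jj PP, Jj Pp, Jj pp, jj PP, jj Pp, jj pp}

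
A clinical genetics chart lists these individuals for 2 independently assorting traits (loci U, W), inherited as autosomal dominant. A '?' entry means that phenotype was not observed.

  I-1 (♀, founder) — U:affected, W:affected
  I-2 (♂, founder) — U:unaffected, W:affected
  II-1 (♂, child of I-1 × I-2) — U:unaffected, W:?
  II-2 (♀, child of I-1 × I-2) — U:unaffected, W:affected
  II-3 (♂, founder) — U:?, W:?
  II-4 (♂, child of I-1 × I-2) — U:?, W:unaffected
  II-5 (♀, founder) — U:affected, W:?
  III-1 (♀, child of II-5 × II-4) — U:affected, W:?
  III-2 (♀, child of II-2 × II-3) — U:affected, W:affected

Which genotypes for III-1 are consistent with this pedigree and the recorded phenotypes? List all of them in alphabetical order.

U/I-1 aff ·: Uu
U/I-2 un ·: uu
U/II-1 un I-1×I-2: uu
U/II-2 un I-1×I-2: uu
U/II-3 ? ·: Uu|UU
U/II-4 ? I-1×I-2: uu|Uu
U/II-5 aff ·: Uu|UU
U/III-1 aff II-5×II-4: Uu|UU
U/III-2 aff II-2×II-3: Uu
⇒ U over [I-1,I-2,II-1,II-2,II-3,II-4,II-5,III-1,III-2]: 12 consistent
W/I-1 aff ·: Ww
W/I-2 aff ·: Ww
W/II-1 ? I-1×I-2: ww|Ww|WW
W/II-2 aff I-1×I-2: Ww|WW
W/II-3 ? ·: ww|Ww|WW
W/II-4 un I-1×I-2: ww
W/II-5 ? ·: ww|Ww|WW
W/III-1 ? II-5×II-4: ww|Ww
W/III-2 aff II-2×II-3: Ww|WW
⇒ W over [I-1,I-2,II-1,II-2,II-3,II-4,II-5,III-1,III-2]: 108 consistent

III-1 ∈ {UU Ww, UU ww, Uu Ww, Uu ww}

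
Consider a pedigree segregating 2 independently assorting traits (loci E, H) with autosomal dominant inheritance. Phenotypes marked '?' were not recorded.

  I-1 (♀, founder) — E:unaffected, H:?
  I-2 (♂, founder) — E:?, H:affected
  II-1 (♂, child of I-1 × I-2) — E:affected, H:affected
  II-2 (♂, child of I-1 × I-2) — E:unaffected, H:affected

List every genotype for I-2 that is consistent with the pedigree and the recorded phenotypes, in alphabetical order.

E/I-1 un ·: ee
E/I-2 ? ·: Ee
E/II-1 aff I-1×I-2: Ee
E/II-2 un I-1×I-2: ee
⇒ E over [I-1,I-2,II-1,II-2]: 1 consistent
H/I-1 ? ·: hh|Hh|HH
H/I-2 aff ·: Hh|HH
H/II-1 aff I-1×I-2: Hh|HH
H/II-2 aff I-1×I-2: Hh|HH
⇒ H over [I-1,I-2,II-1,II-2]: 15 consistent

I-2 ∈ {Ee HH, Ee Hh}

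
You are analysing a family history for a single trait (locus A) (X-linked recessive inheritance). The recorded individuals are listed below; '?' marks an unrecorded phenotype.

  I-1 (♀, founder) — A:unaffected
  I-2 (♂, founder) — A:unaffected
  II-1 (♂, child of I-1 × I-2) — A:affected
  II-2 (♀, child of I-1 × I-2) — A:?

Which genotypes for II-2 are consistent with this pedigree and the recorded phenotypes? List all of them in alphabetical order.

A/I-1 un ·: X^AX^a
A/I-2 un ·: X^AY
A/II-1 aff I-1×I-2: X^aY
A/II-2 ? I-1×I-2: X^AX^A|X^AX^a
⇒ A over [I-1,I-2,II-1,II-2]: 2 consistent

II-2 ∈ {X^AX^A, X^AX^a}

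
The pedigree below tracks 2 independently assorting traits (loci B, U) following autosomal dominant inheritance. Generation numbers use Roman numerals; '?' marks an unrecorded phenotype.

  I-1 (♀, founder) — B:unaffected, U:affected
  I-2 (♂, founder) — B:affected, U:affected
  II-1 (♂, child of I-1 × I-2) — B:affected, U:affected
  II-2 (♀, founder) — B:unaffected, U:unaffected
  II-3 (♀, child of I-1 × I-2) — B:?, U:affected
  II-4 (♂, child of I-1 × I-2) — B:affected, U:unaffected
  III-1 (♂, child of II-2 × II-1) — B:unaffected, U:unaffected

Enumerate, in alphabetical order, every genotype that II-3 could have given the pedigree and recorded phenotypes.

B/I-1 un ·: bb
B/I-2 aff ·: Bb|BB
B/II-1 aff I-1×I-2: Bb
B/II-2 un ·: bb
B/II-3 ? I-1×I-2: bb|Bb
B/II-4 aff I-1×I-2: Bb
B/III-1 un II-2×II-1: bb
⇒ B over [I-1,I-2,II-1,II-2,II-3,II-4,III-1]: 3 consistent
U/I-1 aff ·: Uu
U/I-2 aff ·: Uu
U/II-1 aff I-1×I-2: Uu
U/II-2 un ·: uu
U/II-3 aff I-1×I-2: Uu|UU
U/II-4 un I-1×I-2: uu
U/III-1 un II-2×II-1: uu
⇒ U over [I-1,I-2,II-1,II-2,II-3,II-4,III-1]: 2 consistent

II-3 ∈ {Bb UU, Bb Uu, bb UU, bb Uu}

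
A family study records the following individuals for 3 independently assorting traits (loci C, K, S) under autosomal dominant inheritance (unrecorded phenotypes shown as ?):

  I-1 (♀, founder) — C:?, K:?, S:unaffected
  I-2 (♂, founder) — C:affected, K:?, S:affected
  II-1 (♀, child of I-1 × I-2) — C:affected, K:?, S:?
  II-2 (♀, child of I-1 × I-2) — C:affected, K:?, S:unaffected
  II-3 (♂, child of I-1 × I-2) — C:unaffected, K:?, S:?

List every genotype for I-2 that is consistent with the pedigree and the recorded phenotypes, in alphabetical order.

I-2 ∈ {Cc KK Ss, Cc Kk Ss, Cc kk Ss}

C/I-1 ? ·: cc|Cc
C/I-2 aff ·: Cc
C/II-1 aff I-1×I-2: Cc|CC
C/II-2 aff I-1×I-2: Cc|CC
C/II-3 un I-1×I-2: cc
⇒ C over [I-1,I-2,II-1,II-2,II-3]: 5 consistent
K/I-1 ? ·: kk|Kk|KK
K/I-2 ? ·: kk|Kk|KK
K/II-1 ? I-1×I-2: kk|Kk|KK
K/II-2 ? I-1×I-2: kk|Kk|KK
K/II-3 ? I-1×I-2: kk|Kk|KK
⇒ K over [I-1,I-2,II-1,II-2,II-3]: 63 consistent
S/I-1 un ·: ss
S/I-2 aff ·: Ss
S/II-1 ? I-1×I-2: ss|Ss
S/II-2 un I-1×I-2: ss
S/II-3 ? I-1×I-2: ss|Ss
⇒ S over [I-1,I-2,II-1,II-2,II-3]: 4 consistent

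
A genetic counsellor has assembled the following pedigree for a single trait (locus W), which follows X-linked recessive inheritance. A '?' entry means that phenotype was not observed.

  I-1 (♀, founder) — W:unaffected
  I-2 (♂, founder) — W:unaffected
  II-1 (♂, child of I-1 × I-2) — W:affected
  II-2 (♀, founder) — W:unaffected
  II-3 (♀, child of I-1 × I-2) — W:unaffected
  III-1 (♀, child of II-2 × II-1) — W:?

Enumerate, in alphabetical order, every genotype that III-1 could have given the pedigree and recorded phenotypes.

W/I-1 un ·: X^WX^w
W/I-2 un ·: X^WY
W/II-1 aff I-1×I-2: X^wY
W/II-2 un ·: X^WX^W|X^WX^w
W/II-3 un I-1×I-2: X^WX^W|X^WX^w
W/III-1 ? II-2×II-1: X^WX^w|X^wX^w
⇒ W over [I-1,I-2,II-1,II-2,II-3,III-1]: 6 consistent

III-1 ∈ {X^WX^w, X^wX^w}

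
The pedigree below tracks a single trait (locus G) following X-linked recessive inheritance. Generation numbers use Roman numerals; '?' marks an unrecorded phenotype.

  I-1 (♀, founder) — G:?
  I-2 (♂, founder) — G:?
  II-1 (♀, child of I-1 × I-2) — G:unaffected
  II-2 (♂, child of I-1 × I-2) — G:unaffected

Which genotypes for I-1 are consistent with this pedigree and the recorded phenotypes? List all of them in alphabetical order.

G/I-1 ? ·: X^GX^G|X^GX^g
G/I-2 ? ·: X^GY|X^gY
G/II-1 un I-1×I-2: X^GX^G|X^GX^g
G/II-2 un I-1×I-2: X^GY
⇒ G over [I-1,I-2,II-1,II-2]: 5 consistent

I-1 ∈ {X^GX^G, X^GX^g}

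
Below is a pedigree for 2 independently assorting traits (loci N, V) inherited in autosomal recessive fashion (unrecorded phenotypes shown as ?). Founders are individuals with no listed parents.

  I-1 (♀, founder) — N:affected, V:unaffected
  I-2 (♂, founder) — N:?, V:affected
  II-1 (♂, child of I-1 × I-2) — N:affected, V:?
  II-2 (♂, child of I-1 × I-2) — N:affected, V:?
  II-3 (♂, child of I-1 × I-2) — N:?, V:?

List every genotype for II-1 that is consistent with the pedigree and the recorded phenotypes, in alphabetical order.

N/I-1 aff ·: nn
N/I-2 ? ·: Nn|nn
N/II-1 aff I-1×I-2: nn
N/II-2 aff I-1×I-2: nn
N/II-3 ? I-1×I-2: Nn|nn
⇒ N over [I-1,I-2,II-1,II-2,II-3]: 3 consistent
V/I-1 un ·: VV|Vv
V/I-2 aff ·: vv
V/II-1 ? I-1×I-2: Vv|vv
V/II-2 ? I-1×I-2: Vv|vv
V/II-3 ? I-1×I-2: Vv|vv
⇒ V over [I-1,I-2,II-1,II-2,II-3]: 9 consistent

II-1 ∈ {nn Vv, nn vv}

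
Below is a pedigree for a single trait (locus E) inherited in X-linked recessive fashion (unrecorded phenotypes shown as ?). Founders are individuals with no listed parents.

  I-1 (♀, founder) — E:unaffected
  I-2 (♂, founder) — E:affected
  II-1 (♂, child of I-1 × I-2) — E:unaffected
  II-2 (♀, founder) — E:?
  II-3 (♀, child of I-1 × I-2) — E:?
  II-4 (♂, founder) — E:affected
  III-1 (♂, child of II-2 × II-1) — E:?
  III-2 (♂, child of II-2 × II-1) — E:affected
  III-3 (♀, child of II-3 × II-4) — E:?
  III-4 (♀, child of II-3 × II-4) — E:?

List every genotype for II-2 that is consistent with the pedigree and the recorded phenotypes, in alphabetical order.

II-2 ∈ {X^EX^e, X^eX^e}

E/I-1 un ·: X^EX^E|X^EX^e
E/I-2 aff ·: X^eY
E/II-1 un I-1×I-2: X^EY
E/II-2 ? ·: X^EX^e|X^eX^e
E/II-3 ? I-1×I-2: X^EX^e|X^eX^e
E/II-4 aff ·: X^eY
E/III-1 ? II-2×II-1: X^EY|X^eY
E/III-2 aff II-2×II-1: X^eY
E/III-3 ? II-3×II-4: X^EX^e|X^eX^e
E/III-4 ? II-3×II-4: X^EX^e|X^eX^e
⇒ E over [I-1,I-2,II-1,II-2,II-3,II-4,III-1,III-2,III-3,III-4]: 27 consistent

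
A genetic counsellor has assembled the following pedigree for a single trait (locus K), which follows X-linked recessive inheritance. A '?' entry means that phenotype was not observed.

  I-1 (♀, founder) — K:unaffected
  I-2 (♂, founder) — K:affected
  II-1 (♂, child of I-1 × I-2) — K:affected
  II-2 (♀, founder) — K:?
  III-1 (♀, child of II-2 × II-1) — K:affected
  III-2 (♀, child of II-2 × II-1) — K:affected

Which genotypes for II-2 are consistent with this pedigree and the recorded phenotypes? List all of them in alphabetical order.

II-2 ∈ {X^KX^k, X^kX^k}

K/I-1 un ·: X^KX^k
K/I-2 aff ·: X^kY
K/II-1 aff I-1×I-2: X^kY
K/II-2 ? ·: X^KX^k|X^kX^k
K/III-1 aff II-2×II-1: X^kX^k
K/III-2 aff II-2×II-1: X^kX^k
⇒ K over [I-1,I-2,II-1,II-2,III-1,III-2]: 2 consistent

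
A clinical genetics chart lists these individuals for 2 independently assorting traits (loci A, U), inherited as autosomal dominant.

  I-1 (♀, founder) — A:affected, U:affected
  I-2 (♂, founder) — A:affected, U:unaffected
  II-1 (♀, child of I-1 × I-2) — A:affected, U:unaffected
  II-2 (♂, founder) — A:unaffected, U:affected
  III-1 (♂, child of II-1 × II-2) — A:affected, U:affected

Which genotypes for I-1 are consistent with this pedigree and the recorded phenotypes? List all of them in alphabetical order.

A/I-1 aff ·: Aa|AA
A/I-2 aff ·: Aa|AA
A/II-1 aff I-1×I-2: Aa|AA
A/II-2 un ·: aa
A/III-1 aff II-1×II-2: Aa
⇒ A over [I-1,I-2,II-1,II-2,III-1]: 7 consistent
U/I-1 aff ·: Uu
U/I-2 un ·: uu
U/II-1 un I-1×I-2: uu
U/II-2 aff ·: Uu|UU
U/III-1 aff II-1×II-2: Uu
⇒ U over [I-1,I-2,II-1,II-2,III-1]: 2 consistent

I-1 ∈ {AA Uu, Aa Uu}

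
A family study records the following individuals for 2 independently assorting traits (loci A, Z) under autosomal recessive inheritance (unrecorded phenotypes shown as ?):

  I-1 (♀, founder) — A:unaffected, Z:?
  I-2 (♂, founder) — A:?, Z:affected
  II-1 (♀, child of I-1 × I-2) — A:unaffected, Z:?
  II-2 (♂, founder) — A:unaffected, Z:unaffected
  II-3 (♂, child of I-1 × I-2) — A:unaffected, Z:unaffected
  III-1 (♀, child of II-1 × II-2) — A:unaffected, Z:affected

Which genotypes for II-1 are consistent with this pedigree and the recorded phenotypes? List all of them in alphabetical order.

II-1 ∈ {AA Zz, AA zz, Aa Zz, Aa zz}

A/I-1 un ·: AA|Aa
A/I-2 ? ·: AA|Aa|aa
A/II-1 un I-1×I-2: AA|Aa
A/II-2 un ·: AA|Aa
A/II-3 un I-1×I-2: AA|Aa
A/III-1 un II-1×II-2: AA|Aa
⇒ A over [I-1,I-2,II-1,II-2,II-3,III-1]: 53 consistent
Z/I-1 ? ·: ZZ|Zz
Z/I-2 aff ·: zz
Z/II-1 ? I-1×I-2: Zz|zz
Z/II-2 un ·: Zz
Z/II-3 un I-1×I-2: Zz
Z/III-1 aff II-1×II-2: zz
⇒ Z over [I-1,I-2,II-1,II-2,II-3,III-1]: 3 consistent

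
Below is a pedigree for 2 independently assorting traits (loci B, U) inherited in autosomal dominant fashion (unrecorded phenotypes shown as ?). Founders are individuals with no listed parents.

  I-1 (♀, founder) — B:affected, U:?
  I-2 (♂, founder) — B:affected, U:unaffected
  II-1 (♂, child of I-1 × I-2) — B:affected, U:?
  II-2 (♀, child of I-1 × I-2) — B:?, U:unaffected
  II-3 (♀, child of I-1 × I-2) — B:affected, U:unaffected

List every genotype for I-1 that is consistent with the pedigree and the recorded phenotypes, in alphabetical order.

B/I-1 aff ·: Bb|BB
B/I-2 aff ·: Bb|BB
B/II-1 aff I-1×I-2: Bb|BB
B/II-2 ? I-1×I-2: bb|Bb|BB
B/II-3 aff I-1×I-2: Bb|BB
⇒ B over [I-1,I-2,II-1,II-2,II-3]: 29 consistent
U/I-1 ? ·: uu|Uu
U/I-2 un ·: uu
U/II-1 ? I-1×I-2: uu|Uu
U/II-2 un I-1×I-2: uu
U/II-3 un I-1×I-2: uu
⇒ U over [I-1,I-2,II-1,II-2,II-3]: 3 consistent

I-1 ∈ {BB Uu, BB uu, Bb Uu, Bb uu}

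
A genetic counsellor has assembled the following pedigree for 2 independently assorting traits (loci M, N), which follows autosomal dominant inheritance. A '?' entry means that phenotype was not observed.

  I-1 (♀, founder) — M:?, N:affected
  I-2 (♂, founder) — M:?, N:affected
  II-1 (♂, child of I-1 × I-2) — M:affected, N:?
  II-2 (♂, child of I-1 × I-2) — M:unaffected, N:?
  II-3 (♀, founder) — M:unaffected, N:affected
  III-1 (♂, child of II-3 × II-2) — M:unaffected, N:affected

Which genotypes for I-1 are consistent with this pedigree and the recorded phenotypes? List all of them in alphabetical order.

M/I-1 ? ·: mm|Mm
M/I-2 ? ·: mm|Mm
M/II-1 aff I-1×I-2: Mm|MM
M/II-2 un I-1×I-2: mm
M/II-3 un ·: mm
M/III-1 un II-3×II-2: mm
⇒ M over [I-1,I-2,II-1,II-2,II-3,III-1]: 4 consistent
N/I-1 aff ·: Nn|NN
N/I-2 aff ·: Nn|NN
N/II-1 ? I-1×I-2: nn|Nn|NN
N/II-2 ? I-1×I-2: nn|Nn|NN
N/II-3 aff ·: Nn|NN
N/III-1 aff II-3×II-2: Nn|NN
⇒ N over [I-1,I-2,II-1,II-2,II-3,III-1]: 58 consistent

I-1 ∈ {Mm NN, Mm Nn, mm NN, mm Nn}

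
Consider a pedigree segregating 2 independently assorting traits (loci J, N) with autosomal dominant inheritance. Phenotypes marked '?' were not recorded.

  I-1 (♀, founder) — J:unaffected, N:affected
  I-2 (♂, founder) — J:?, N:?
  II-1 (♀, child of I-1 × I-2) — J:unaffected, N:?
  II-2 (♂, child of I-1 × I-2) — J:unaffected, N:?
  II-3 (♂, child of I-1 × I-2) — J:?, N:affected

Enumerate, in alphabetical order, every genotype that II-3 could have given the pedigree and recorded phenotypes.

J/I-1 un ·: jj
J/I-2 ? ·: jj|Jj
J/II-1 un I-1×I-2: jj
J/II-2 un I-1×I-2: jj
J/II-3 ? I-1×I-2: jj|Jj
⇒ J over [I-1,I-2,II-1,II-2,II-3]: 3 consistent
N/I-1 aff ·: Nn|NN
N/I-2 ? ·: nn|Nn|NN
N/II-1 ? I-1×I-2: nn|Nn|NN
N/II-2 ? I-1×I-2: nn|Nn|NN
N/II-3 aff I-1×I-2: Nn|NN
⇒ N over [I-1,I-2,II-1,II-2,II-3]: 40 consistent

II-3 ∈ {Jj NN, Jj Nn, jj NN, jj Nn}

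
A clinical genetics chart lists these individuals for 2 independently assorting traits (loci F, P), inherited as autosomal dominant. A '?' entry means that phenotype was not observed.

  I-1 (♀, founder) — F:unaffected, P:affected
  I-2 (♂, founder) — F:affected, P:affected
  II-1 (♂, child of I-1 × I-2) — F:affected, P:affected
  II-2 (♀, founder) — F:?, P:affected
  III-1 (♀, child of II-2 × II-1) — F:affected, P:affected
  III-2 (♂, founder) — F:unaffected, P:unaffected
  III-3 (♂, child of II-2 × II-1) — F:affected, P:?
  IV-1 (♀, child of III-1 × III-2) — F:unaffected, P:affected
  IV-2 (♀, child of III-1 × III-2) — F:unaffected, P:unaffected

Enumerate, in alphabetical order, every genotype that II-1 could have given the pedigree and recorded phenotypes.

II-1 ∈ {Ff PP, Ff Pp}

F/I-1 un ·: ff
F/I-2 aff ·: Ff|FF
F/II-1 aff I-1×I-2: Ff
F/II-2 ? ·: ff|Ff|FF
F/III-1 aff II-2×II-1: Ff
F/III-2 un ·: ff
F/III-3 aff II-2×II-1: Ff|FF
F/IV-1 un III-1×III-2: ff
F/IV-2 un III-1×III-2: ff
⇒ F over [I-1,I-2,II-1,II-2,III-1,III-2,III-3,IV-1,IV-2]: 10 consistent
P/I-1 aff ·: Pp|PP
P/I-2 aff ·: Pp|PP
P/II-1 aff I-1×I-2: Pp|PP
P/II-2 aff ·: Pp|PP
P/III-1 aff II-2×II-1: Pp
P/III-2 un ·: pp
P/III-3 ? II-2×II-1: pp|Pp|PP
P/IV-1 aff III-1×III-2: Pp
P/IV-2 un III-1×III-2: pp
⇒ P over [I-1,I-2,II-1,II-2,III-1,III-2,III-3,IV-1,IV-2]: 23 consistent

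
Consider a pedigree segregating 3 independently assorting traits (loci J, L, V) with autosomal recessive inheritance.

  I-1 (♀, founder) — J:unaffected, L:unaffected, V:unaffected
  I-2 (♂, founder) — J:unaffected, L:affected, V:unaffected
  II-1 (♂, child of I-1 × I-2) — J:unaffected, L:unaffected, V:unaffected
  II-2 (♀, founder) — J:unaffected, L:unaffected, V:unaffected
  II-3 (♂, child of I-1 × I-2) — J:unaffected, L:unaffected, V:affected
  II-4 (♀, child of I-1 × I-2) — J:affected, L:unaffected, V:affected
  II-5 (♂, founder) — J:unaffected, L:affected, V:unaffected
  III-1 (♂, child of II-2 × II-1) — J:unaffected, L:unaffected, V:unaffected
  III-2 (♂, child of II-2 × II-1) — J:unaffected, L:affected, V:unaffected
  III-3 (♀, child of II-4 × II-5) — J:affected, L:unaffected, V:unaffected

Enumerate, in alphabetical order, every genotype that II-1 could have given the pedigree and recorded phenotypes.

J/I-1 un ·: Jj
J/I-2 un ·: Jj
J/II-1 un I-1×I-2: JJ|Jj
J/II-2 un ·: JJ|Jj
J/II-3 un I-1×I-2: JJ|Jj
J/II-4 aff I-1×I-2: jj
J/II-5 un ·: Jj
J/III-1 un II-2×II-1: JJ|Jj
J/III-2 un II-2×II-1: JJ|Jj
J/III-3 aff II-4×II-5: jj
⇒ J over [I-1,I-2,II-1,II-2,II-3,II-4,II-5,III-1,III-2,III-3]: 26 consistent
L/I-1 un ·: LL|Ll
L/I-2 aff ·: ll
L/II-1 un I-1×I-2: Ll
L/II-2 un ·: Ll
L/II-3 un I-1×I-2: Ll
L/II-4 un I-1×I-2: Ll
L/II-5 aff ·: ll
L/III-1 un II-2×II-1: LL|Ll
L/III-2 aff II-2×II-1: ll
L/III-3 un II-4×II-5: Ll
⇒ L over [I-1,I-2,II-1,II-2,II-3,II-4,II-5,III-1,III-2,III-3]: 4 consistent
V/I-1 un ·: Vv
V/I-2 un ·: Vv
V/II-1 un I-1×I-2: VV|Vv
V/II-2 un ·: VV|Vv
V/II-3 aff I-1×I-2: vv
V/II-4 aff I-1×I-2: vv
V/II-5 un ·: VV|Vv
V/III-1 un II-2×II-1: VV|Vv
V/III-2 un II-2×II-1: VV|Vv
V/III-3 un II-4×II-5: Vv
⇒ V over [I-1,I-2,II-1,II-2,II-3,II-4,II-5,III-1,III-2,III-3]: 26 consistent

II-1 ∈ {JJ Ll VV, JJ Ll Vv, Jj Ll VV, Jj Ll Vv}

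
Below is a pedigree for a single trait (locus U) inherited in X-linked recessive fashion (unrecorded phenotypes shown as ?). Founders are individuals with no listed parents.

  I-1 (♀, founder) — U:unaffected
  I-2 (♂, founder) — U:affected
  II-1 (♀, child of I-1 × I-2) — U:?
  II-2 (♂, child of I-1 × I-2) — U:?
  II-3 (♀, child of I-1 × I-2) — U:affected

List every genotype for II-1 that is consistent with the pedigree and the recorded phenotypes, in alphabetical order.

U/I-1 un ·: X^UX^u
U/I-2 aff ·: X^uY
U/II-1 ? I-1×I-2: X^UX^u|X^uX^u
U/II-2 ? I-1×I-2: X^UY|X^uY
U/II-3 aff I-1×I-2: X^uX^u
⇒ U over [I-1,I-2,II-1,II-2,II-3]: 4 consistent

II-1 ∈ {X^UX^u, X^uX^u}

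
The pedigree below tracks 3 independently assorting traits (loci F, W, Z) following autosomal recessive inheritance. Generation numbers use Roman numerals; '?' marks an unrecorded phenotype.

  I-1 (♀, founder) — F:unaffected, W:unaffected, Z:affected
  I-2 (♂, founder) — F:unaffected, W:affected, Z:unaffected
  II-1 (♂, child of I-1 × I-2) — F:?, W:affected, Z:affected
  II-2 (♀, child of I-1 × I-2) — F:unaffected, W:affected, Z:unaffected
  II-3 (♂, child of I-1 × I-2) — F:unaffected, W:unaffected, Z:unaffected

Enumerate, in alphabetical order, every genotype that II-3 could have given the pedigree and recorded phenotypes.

II-3 ∈ {FF Ww Zz, Ff Ww Zz}

F/I-1 un ·: FF|Ff
F/I-2 un ·: FF|Ff
F/II-1 ? I-1×I-2: FF|Ff|ff
F/II-2 un I-1×I-2: FF|Ff
F/II-3 un I-1×I-2: FF|Ff
⇒ F over [I-1,I-2,II-1,II-2,II-3]: 29 consistent
W/I-1 un ·: Ww
W/I-2 aff ·: ww
W/II-1 aff I-1×I-2: ww
W/II-2 aff I-1×I-2: ww
W/II-3 un I-1×I-2: Ww
⇒ W over [I-1,I-2,II-1,II-2,II-3]: 1 consistent
Z/I-1 aff ·: zz
Z/I-2 un ·: Zz
Z/II-1 aff I-1×I-2: zz
Z/II-2 un I-1×I-2: Zz
Z/II-3 un I-1×I-2: Zz
⇒ Z over [I-1,I-2,II-1,II-2,II-3]: 1 consistent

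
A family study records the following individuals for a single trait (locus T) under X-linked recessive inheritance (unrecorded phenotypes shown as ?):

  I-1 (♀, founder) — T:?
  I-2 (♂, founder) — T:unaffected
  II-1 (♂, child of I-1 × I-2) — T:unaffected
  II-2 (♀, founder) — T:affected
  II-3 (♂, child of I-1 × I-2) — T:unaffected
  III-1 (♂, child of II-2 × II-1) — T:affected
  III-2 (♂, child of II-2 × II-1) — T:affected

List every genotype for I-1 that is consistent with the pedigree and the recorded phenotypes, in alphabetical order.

T/I-1 ? ·: X^TX^T|X^TX^t
T/I-2 un ·: X^TY
T/II-1 un I-1×I-2: X^TY
T/II-2 aff ·: X^tX^t
T/II-3 un I-1×I-2: X^TY
T/III-1 aff II-2×II-1: X^tY
T/III-2 aff II-2×II-1: X^tY
⇒ T over [I-1,I-2,II-1,II-2,II-3,III-1,III-2]: 2 consistent

I-1 ∈ {X^TX^T, X^TX^t}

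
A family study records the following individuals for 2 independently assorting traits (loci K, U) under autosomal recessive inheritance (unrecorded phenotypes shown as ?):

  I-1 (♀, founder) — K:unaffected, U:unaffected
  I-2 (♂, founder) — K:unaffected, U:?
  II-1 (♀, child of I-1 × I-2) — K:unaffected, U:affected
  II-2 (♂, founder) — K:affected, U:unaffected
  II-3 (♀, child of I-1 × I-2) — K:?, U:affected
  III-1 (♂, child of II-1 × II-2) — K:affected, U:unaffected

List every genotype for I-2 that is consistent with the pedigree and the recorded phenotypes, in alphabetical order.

K/I-1 un ·: KK|Kk
K/I-2 un ·: KK|Kk
K/II-1 un I-1×I-2: Kk
K/II-2 aff ·: kk
K/II-3 ? I-1×I-2: KK|Kk|kk
K/III-1 aff II-1×II-2: kk
⇒ K over [I-1,I-2,II-1,II-2,II-3,III-1]: 7 consistent
U/I-1 un ·: Uu
U/I-2 ? ·: Uu|uu
U/II-1 aff I-1×I-2: uu
U/II-2 un ·: UU|Uu
U/II-3 aff I-1×I-2: uu
U/III-1 un II-1×II-2: Uu
⇒ U over [I-1,I-2,II-1,II-2,II-3,III-1]: 4 consistent

I-2 ∈ {KK Uu, KK uu, Kk Uu, Kk uu}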